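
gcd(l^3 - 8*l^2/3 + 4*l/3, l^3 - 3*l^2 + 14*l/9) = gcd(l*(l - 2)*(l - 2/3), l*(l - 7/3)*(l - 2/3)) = l^2 - 2*l/3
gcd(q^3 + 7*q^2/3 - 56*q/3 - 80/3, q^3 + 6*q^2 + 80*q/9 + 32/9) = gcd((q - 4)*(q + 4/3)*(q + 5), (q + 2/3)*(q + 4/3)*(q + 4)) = q + 4/3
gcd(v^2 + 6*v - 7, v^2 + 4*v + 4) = 1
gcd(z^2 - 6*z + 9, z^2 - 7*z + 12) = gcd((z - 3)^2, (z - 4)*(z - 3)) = z - 3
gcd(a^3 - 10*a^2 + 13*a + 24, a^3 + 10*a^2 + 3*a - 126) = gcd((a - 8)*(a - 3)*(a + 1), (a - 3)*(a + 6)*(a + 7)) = a - 3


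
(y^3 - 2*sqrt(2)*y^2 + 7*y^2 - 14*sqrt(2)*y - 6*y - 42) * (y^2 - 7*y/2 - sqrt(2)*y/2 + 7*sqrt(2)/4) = y^5 - 5*sqrt(2)*y^4/2 + 7*y^4/2 - 57*y^3/2 - 35*sqrt(2)*y^3/4 - 14*y^2 + 257*sqrt(2)*y^2/4 + 21*sqrt(2)*y/2 + 98*y - 147*sqrt(2)/2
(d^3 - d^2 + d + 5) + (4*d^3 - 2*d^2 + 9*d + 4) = 5*d^3 - 3*d^2 + 10*d + 9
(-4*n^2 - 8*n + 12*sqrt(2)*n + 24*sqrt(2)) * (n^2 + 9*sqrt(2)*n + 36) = -4*n^4 - 24*sqrt(2)*n^3 - 8*n^3 - 48*sqrt(2)*n^2 + 72*n^2 + 144*n + 432*sqrt(2)*n + 864*sqrt(2)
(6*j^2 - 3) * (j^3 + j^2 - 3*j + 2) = 6*j^5 + 6*j^4 - 21*j^3 + 9*j^2 + 9*j - 6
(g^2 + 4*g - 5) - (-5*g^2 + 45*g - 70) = 6*g^2 - 41*g + 65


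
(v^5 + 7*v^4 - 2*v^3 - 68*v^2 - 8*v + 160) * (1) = v^5 + 7*v^4 - 2*v^3 - 68*v^2 - 8*v + 160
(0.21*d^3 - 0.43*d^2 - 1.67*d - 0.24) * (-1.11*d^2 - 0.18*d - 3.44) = -0.2331*d^5 + 0.4395*d^4 + 1.2087*d^3 + 2.0462*d^2 + 5.788*d + 0.8256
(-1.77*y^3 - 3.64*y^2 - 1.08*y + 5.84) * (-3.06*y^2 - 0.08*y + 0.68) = 5.4162*y^5 + 11.28*y^4 + 2.3924*y^3 - 20.2592*y^2 - 1.2016*y + 3.9712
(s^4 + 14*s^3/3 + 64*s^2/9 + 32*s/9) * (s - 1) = s^5 + 11*s^4/3 + 22*s^3/9 - 32*s^2/9 - 32*s/9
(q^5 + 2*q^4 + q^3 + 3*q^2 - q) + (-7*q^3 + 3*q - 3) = q^5 + 2*q^4 - 6*q^3 + 3*q^2 + 2*q - 3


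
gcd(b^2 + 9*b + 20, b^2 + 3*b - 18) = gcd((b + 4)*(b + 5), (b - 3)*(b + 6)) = 1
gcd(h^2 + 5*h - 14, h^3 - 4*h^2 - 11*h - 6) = 1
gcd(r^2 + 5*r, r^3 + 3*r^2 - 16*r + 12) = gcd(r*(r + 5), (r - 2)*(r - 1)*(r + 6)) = 1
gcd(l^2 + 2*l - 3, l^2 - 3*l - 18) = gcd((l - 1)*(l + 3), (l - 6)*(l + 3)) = l + 3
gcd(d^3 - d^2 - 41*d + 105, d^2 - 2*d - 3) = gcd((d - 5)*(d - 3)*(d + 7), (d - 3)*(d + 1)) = d - 3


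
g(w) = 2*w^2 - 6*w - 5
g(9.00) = 103.00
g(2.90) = -5.58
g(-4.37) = 59.41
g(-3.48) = 40.10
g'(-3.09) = -18.36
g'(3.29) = 7.16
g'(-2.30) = -15.20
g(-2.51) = 22.66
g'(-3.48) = -19.92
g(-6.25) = 110.62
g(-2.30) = 19.38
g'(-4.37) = -23.48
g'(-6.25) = -31.00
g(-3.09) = 32.64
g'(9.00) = 30.00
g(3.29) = -3.09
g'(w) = 4*w - 6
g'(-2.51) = -16.04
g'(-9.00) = -42.00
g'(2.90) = 5.60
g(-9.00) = 211.00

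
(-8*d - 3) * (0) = 0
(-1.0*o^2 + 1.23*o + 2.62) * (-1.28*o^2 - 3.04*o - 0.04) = 1.28*o^4 + 1.4656*o^3 - 7.0528*o^2 - 8.014*o - 0.1048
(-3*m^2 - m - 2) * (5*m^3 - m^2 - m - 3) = -15*m^5 - 2*m^4 - 6*m^3 + 12*m^2 + 5*m + 6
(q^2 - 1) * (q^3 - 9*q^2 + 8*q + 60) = q^5 - 9*q^4 + 7*q^3 + 69*q^2 - 8*q - 60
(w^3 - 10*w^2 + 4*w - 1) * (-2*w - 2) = -2*w^4 + 18*w^3 + 12*w^2 - 6*w + 2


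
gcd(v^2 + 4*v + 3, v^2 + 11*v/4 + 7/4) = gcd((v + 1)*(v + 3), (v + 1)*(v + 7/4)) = v + 1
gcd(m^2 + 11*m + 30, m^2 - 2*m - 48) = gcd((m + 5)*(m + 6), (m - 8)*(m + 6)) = m + 6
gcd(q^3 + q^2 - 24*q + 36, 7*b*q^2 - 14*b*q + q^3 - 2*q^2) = q - 2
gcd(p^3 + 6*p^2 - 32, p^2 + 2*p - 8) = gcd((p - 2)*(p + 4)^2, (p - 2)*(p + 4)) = p^2 + 2*p - 8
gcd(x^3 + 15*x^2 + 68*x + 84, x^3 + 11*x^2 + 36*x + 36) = x^2 + 8*x + 12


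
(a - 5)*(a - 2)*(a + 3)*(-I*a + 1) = -I*a^4 + a^3 + 4*I*a^3 - 4*a^2 + 11*I*a^2 - 11*a - 30*I*a + 30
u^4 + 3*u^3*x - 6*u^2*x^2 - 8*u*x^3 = u*(u - 2*x)*(u + x)*(u + 4*x)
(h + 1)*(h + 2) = h^2 + 3*h + 2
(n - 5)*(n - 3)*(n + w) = n^3 + n^2*w - 8*n^2 - 8*n*w + 15*n + 15*w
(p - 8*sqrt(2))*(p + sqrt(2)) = p^2 - 7*sqrt(2)*p - 16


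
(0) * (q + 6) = 0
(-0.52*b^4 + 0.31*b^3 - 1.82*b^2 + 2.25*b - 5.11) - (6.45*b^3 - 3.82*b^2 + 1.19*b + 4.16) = -0.52*b^4 - 6.14*b^3 + 2.0*b^2 + 1.06*b - 9.27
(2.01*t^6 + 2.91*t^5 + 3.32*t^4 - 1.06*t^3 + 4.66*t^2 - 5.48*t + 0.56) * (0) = 0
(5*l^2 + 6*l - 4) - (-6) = 5*l^2 + 6*l + 2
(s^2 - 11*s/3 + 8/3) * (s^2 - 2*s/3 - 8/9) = s^4 - 13*s^3/3 + 38*s^2/9 + 40*s/27 - 64/27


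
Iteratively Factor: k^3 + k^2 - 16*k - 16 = (k + 1)*(k^2 - 16) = (k - 4)*(k + 1)*(k + 4)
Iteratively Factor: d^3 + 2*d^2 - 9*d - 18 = (d + 2)*(d^2 - 9) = (d + 2)*(d + 3)*(d - 3)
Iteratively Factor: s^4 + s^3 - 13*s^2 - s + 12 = (s + 4)*(s^3 - 3*s^2 - s + 3) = (s - 3)*(s + 4)*(s^2 - 1) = (s - 3)*(s + 1)*(s + 4)*(s - 1)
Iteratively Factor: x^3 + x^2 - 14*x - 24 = (x - 4)*(x^2 + 5*x + 6) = (x - 4)*(x + 3)*(x + 2)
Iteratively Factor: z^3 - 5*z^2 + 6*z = (z - 3)*(z^2 - 2*z) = z*(z - 3)*(z - 2)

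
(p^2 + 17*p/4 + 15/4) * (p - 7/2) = p^3 + 3*p^2/4 - 89*p/8 - 105/8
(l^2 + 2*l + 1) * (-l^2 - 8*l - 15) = -l^4 - 10*l^3 - 32*l^2 - 38*l - 15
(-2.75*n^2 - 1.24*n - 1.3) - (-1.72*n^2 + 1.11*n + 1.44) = -1.03*n^2 - 2.35*n - 2.74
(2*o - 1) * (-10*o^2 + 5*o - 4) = -20*o^3 + 20*o^2 - 13*o + 4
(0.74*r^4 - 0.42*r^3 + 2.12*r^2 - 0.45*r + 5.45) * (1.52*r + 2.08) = 1.1248*r^5 + 0.9008*r^4 + 2.3488*r^3 + 3.7256*r^2 + 7.348*r + 11.336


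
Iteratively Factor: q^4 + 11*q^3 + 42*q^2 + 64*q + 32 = (q + 1)*(q^3 + 10*q^2 + 32*q + 32) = (q + 1)*(q + 4)*(q^2 + 6*q + 8) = (q + 1)*(q + 2)*(q + 4)*(q + 4)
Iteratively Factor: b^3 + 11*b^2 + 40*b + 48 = (b + 4)*(b^2 + 7*b + 12) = (b + 3)*(b + 4)*(b + 4)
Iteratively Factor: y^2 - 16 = (y - 4)*(y + 4)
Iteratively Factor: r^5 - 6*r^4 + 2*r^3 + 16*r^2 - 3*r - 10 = (r - 2)*(r^4 - 4*r^3 - 6*r^2 + 4*r + 5) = (r - 2)*(r + 1)*(r^3 - 5*r^2 - r + 5) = (r - 5)*(r - 2)*(r + 1)*(r^2 - 1) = (r - 5)*(r - 2)*(r - 1)*(r + 1)*(r + 1)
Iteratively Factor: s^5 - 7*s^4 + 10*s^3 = (s)*(s^4 - 7*s^3 + 10*s^2) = s^2*(s^3 - 7*s^2 + 10*s) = s^3*(s^2 - 7*s + 10) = s^3*(s - 5)*(s - 2)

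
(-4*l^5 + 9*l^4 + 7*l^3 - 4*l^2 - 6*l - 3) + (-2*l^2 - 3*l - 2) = -4*l^5 + 9*l^4 + 7*l^3 - 6*l^2 - 9*l - 5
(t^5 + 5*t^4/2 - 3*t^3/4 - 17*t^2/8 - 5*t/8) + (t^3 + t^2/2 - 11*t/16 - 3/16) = t^5 + 5*t^4/2 + t^3/4 - 13*t^2/8 - 21*t/16 - 3/16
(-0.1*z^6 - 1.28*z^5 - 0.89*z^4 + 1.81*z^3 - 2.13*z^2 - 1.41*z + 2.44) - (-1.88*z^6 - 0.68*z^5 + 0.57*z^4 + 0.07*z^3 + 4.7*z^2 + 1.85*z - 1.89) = 1.78*z^6 - 0.6*z^5 - 1.46*z^4 + 1.74*z^3 - 6.83*z^2 - 3.26*z + 4.33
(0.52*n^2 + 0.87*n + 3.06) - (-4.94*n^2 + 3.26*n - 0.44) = 5.46*n^2 - 2.39*n + 3.5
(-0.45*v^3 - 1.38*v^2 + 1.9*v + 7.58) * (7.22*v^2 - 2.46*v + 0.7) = -3.249*v^5 - 8.8566*v^4 + 16.7978*v^3 + 49.0876*v^2 - 17.3168*v + 5.306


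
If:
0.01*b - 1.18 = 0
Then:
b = 118.00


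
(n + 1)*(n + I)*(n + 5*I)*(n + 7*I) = n^4 + n^3 + 13*I*n^3 - 47*n^2 + 13*I*n^2 - 47*n - 35*I*n - 35*I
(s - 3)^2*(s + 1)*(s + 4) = s^4 - s^3 - 17*s^2 + 21*s + 36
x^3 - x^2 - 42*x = x*(x - 7)*(x + 6)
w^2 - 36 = (w - 6)*(w + 6)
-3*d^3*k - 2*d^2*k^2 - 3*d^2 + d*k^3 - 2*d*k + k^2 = (-3*d + k)*(d + k)*(d*k + 1)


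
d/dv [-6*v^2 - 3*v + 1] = -12*v - 3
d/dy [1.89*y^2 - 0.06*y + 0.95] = 3.78*y - 0.06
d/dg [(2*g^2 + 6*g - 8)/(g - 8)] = 2*(g^2 - 16*g - 20)/(g^2 - 16*g + 64)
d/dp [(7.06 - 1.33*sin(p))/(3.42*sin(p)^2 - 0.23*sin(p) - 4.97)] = (4.5486*sin(p)^2 - 48.2904*sin(p) + 8.2339)*cos(p)/(11.6964*sin(p)^4 - 1.5732*sin(p)^3 - 33.9419*sin(p)^2 + 2.2862*sin(p) + 24.7009)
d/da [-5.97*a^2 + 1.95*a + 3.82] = 1.95 - 11.94*a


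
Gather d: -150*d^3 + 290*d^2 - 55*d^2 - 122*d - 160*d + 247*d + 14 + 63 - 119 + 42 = -150*d^3 + 235*d^2 - 35*d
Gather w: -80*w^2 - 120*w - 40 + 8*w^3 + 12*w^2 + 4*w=8*w^3 - 68*w^2 - 116*w - 40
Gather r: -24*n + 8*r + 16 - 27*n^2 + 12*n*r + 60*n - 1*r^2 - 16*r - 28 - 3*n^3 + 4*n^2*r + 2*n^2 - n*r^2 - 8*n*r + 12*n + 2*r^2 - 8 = -3*n^3 - 25*n^2 + 48*n + r^2*(1 - n) + r*(4*n^2 + 4*n - 8) - 20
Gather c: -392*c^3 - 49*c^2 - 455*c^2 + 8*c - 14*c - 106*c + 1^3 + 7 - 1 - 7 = -392*c^3 - 504*c^2 - 112*c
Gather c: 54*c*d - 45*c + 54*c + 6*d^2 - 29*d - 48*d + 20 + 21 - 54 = c*(54*d + 9) + 6*d^2 - 77*d - 13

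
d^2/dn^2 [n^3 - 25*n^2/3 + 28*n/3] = 6*n - 50/3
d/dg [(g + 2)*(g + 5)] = 2*g + 7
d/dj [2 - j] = -1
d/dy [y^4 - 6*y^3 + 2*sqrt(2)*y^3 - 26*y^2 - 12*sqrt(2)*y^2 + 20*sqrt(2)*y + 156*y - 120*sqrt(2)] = 4*y^3 - 18*y^2 + 6*sqrt(2)*y^2 - 52*y - 24*sqrt(2)*y + 20*sqrt(2) + 156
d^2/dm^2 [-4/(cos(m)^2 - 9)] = 8*(2*sin(m)^4 - 19*sin(m)^2 + 8)/(cos(m)^2 - 9)^3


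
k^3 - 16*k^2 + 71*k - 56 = (k - 8)*(k - 7)*(k - 1)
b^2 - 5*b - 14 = (b - 7)*(b + 2)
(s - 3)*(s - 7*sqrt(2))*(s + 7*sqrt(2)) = s^3 - 3*s^2 - 98*s + 294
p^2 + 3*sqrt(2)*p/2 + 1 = (p + sqrt(2)/2)*(p + sqrt(2))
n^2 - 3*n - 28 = (n - 7)*(n + 4)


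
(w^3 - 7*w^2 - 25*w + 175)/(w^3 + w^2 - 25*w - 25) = (w - 7)/(w + 1)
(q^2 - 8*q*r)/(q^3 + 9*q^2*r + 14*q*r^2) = (q - 8*r)/(q^2 + 9*q*r + 14*r^2)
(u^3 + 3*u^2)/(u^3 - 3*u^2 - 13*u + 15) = u^2/(u^2 - 6*u + 5)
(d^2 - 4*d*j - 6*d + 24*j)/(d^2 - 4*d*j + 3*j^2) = (d^2 - 4*d*j - 6*d + 24*j)/(d^2 - 4*d*j + 3*j^2)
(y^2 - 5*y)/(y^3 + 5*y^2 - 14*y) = (y - 5)/(y^2 + 5*y - 14)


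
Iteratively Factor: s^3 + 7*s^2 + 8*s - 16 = (s + 4)*(s^2 + 3*s - 4) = (s - 1)*(s + 4)*(s + 4)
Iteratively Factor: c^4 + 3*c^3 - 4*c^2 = (c + 4)*(c^3 - c^2) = (c - 1)*(c + 4)*(c^2) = c*(c - 1)*(c + 4)*(c)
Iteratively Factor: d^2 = (d)*(d)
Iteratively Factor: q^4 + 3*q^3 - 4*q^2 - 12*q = (q - 2)*(q^3 + 5*q^2 + 6*q) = q*(q - 2)*(q^2 + 5*q + 6) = q*(q - 2)*(q + 2)*(q + 3)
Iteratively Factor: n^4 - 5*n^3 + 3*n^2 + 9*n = (n + 1)*(n^3 - 6*n^2 + 9*n) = (n - 3)*(n + 1)*(n^2 - 3*n) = (n - 3)^2*(n + 1)*(n)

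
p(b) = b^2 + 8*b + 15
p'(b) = 2*b + 8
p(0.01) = 15.08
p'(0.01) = 8.02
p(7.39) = 128.73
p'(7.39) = 22.78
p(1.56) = 29.91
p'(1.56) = 11.12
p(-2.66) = 0.80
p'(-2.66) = 2.68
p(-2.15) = 2.42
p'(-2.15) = 3.70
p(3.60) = 56.76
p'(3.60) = 15.20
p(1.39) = 28.05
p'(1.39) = 10.78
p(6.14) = 101.82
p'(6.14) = 20.28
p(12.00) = 255.00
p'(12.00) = 32.00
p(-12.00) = 63.00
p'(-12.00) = -16.00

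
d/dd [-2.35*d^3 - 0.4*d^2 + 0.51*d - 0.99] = -7.05*d^2 - 0.8*d + 0.51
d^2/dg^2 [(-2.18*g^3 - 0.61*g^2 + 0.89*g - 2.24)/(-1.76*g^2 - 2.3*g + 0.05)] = (-7.105427357601e-15*g^5 - 1.4210854715202e-14*g^4 + 12.995792*g^3 + 40.449624*g^2 + 53.9679*g + 23.89179)/(5.451776*g^6 + 21.37344*g^5 + 27.46656*g^4 + 10.9526*g^3 - 0.7803*g^2 + 0.01725*g - 0.000125)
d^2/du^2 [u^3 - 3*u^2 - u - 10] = 6*u - 6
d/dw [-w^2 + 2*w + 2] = 2 - 2*w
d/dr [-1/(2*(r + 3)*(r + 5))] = (r + 4)/((r + 3)^2*(r + 5)^2)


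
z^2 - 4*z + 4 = (z - 2)^2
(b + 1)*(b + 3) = b^2 + 4*b + 3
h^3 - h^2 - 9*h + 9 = (h - 3)*(h - 1)*(h + 3)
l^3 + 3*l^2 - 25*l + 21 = (l - 3)*(l - 1)*(l + 7)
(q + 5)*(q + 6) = q^2 + 11*q + 30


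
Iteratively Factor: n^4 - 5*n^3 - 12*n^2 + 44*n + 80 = (n - 4)*(n^3 - n^2 - 16*n - 20) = (n - 5)*(n - 4)*(n^2 + 4*n + 4) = (n - 5)*(n - 4)*(n + 2)*(n + 2)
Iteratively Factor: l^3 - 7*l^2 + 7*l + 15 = (l + 1)*(l^2 - 8*l + 15) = (l - 5)*(l + 1)*(l - 3)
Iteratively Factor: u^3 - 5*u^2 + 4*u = (u)*(u^2 - 5*u + 4) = u*(u - 4)*(u - 1)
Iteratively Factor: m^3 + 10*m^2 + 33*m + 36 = (m + 4)*(m^2 + 6*m + 9) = (m + 3)*(m + 4)*(m + 3)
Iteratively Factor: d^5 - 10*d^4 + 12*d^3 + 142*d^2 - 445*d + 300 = (d - 5)*(d^4 - 5*d^3 - 13*d^2 + 77*d - 60) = (d - 5)*(d - 3)*(d^3 - 2*d^2 - 19*d + 20) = (d - 5)*(d - 3)*(d - 1)*(d^2 - d - 20) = (d - 5)*(d - 3)*(d - 1)*(d + 4)*(d - 5)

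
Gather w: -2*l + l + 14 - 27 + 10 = -l - 3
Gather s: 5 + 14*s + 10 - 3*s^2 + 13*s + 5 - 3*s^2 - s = -6*s^2 + 26*s + 20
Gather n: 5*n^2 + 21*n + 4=5*n^2 + 21*n + 4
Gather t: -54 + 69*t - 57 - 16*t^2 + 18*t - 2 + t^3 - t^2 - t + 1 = t^3 - 17*t^2 + 86*t - 112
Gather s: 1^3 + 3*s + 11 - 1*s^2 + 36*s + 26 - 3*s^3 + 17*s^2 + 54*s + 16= -3*s^3 + 16*s^2 + 93*s + 54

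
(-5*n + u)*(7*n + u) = -35*n^2 + 2*n*u + u^2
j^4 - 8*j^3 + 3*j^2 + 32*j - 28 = (j - 7)*(j - 2)*(j - 1)*(j + 2)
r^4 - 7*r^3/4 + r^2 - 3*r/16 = r*(r - 3/4)*(r - 1/2)^2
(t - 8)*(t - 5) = t^2 - 13*t + 40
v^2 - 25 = (v - 5)*(v + 5)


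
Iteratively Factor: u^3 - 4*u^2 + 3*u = (u - 3)*(u^2 - u) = u*(u - 3)*(u - 1)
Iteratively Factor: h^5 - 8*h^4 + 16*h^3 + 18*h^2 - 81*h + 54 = (h - 1)*(h^4 - 7*h^3 + 9*h^2 + 27*h - 54) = (h - 3)*(h - 1)*(h^3 - 4*h^2 - 3*h + 18) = (h - 3)*(h - 1)*(h + 2)*(h^2 - 6*h + 9) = (h - 3)^2*(h - 1)*(h + 2)*(h - 3)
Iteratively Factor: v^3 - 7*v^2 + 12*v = (v - 4)*(v^2 - 3*v) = (v - 4)*(v - 3)*(v)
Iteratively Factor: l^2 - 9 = (l - 3)*(l + 3)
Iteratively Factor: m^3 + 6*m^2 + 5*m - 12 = (m - 1)*(m^2 + 7*m + 12) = (m - 1)*(m + 4)*(m + 3)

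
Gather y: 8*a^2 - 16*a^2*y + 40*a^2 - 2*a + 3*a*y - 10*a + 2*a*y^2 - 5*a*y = 48*a^2 + 2*a*y^2 - 12*a + y*(-16*a^2 - 2*a)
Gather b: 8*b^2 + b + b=8*b^2 + 2*b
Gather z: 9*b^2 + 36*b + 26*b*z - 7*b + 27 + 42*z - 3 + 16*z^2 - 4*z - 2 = 9*b^2 + 29*b + 16*z^2 + z*(26*b + 38) + 22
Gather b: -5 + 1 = -4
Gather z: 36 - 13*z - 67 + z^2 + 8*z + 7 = z^2 - 5*z - 24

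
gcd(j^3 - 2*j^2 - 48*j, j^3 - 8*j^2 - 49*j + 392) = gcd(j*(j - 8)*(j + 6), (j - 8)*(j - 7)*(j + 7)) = j - 8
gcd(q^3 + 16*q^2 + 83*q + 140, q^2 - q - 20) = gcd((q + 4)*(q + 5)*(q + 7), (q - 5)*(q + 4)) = q + 4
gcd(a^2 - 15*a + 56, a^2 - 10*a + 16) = a - 8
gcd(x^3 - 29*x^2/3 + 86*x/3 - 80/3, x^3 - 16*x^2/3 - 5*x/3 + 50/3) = x^2 - 7*x + 10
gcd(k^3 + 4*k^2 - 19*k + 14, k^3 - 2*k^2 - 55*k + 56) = k^2 + 6*k - 7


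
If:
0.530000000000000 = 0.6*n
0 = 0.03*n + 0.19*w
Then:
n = 0.88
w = -0.14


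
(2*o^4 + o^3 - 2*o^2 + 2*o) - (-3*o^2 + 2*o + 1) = 2*o^4 + o^3 + o^2 - 1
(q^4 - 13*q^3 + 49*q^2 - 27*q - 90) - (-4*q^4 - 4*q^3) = 5*q^4 - 9*q^3 + 49*q^2 - 27*q - 90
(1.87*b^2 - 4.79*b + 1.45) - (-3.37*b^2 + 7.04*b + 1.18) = 5.24*b^2 - 11.83*b + 0.27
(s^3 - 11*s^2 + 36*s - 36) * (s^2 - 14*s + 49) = s^5 - 25*s^4 + 239*s^3 - 1079*s^2 + 2268*s - 1764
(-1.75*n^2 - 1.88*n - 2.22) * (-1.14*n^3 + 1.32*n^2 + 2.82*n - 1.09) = 1.995*n^5 - 0.1668*n^4 - 4.8858*n^3 - 6.3245*n^2 - 4.2112*n + 2.4198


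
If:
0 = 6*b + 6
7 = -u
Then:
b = -1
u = -7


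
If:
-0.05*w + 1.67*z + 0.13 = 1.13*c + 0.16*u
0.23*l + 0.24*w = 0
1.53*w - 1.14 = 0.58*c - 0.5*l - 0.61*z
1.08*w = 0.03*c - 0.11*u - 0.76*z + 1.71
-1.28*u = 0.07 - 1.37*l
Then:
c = 1.04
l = -1.48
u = -1.64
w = 1.42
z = 0.51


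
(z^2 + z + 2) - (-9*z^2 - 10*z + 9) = 10*z^2 + 11*z - 7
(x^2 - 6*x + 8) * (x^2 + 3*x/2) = x^4 - 9*x^3/2 - x^2 + 12*x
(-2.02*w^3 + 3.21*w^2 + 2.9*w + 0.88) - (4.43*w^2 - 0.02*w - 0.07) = -2.02*w^3 - 1.22*w^2 + 2.92*w + 0.95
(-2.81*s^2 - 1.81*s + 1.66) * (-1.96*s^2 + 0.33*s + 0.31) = 5.5076*s^4 + 2.6203*s^3 - 4.722*s^2 - 0.0133000000000001*s + 0.5146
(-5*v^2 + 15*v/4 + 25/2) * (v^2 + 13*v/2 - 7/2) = -5*v^4 - 115*v^3/4 + 435*v^2/8 + 545*v/8 - 175/4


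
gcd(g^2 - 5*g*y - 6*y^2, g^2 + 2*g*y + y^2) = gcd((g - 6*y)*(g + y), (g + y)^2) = g + y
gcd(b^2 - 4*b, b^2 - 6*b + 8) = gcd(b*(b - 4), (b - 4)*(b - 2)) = b - 4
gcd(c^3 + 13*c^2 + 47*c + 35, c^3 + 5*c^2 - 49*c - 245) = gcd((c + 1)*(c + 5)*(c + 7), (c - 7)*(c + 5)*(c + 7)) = c^2 + 12*c + 35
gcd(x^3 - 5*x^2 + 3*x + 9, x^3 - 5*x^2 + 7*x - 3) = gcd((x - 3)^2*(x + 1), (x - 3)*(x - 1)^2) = x - 3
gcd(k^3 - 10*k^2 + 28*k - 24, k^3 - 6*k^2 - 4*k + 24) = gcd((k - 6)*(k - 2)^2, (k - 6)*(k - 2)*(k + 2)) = k^2 - 8*k + 12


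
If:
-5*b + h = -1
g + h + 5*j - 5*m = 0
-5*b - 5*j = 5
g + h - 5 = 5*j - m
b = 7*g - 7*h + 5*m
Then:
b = 47/308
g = 173/308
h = -73/308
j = -355/308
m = -335/308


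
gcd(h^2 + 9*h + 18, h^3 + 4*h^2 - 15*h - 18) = h + 6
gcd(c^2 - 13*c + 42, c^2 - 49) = c - 7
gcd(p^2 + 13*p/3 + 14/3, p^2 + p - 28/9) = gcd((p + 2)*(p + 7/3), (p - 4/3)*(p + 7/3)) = p + 7/3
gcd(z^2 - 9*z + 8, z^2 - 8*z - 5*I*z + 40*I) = z - 8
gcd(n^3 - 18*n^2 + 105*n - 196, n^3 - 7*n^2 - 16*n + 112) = n^2 - 11*n + 28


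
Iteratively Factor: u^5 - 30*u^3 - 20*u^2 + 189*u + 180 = (u + 4)*(u^4 - 4*u^3 - 14*u^2 + 36*u + 45) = (u - 3)*(u + 4)*(u^3 - u^2 - 17*u - 15) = (u - 5)*(u - 3)*(u + 4)*(u^2 + 4*u + 3) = (u - 5)*(u - 3)*(u + 3)*(u + 4)*(u + 1)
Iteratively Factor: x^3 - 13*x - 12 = (x + 3)*(x^2 - 3*x - 4) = (x + 1)*(x + 3)*(x - 4)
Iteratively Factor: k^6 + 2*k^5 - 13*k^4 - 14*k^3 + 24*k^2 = (k)*(k^5 + 2*k^4 - 13*k^3 - 14*k^2 + 24*k) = k^2*(k^4 + 2*k^3 - 13*k^2 - 14*k + 24) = k^2*(k + 2)*(k^3 - 13*k + 12) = k^2*(k - 3)*(k + 2)*(k^2 + 3*k - 4) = k^2*(k - 3)*(k + 2)*(k + 4)*(k - 1)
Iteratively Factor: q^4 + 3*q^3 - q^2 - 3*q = (q - 1)*(q^3 + 4*q^2 + 3*q) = (q - 1)*(q + 3)*(q^2 + q) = q*(q - 1)*(q + 3)*(q + 1)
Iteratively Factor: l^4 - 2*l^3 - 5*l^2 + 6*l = (l - 1)*(l^3 - l^2 - 6*l) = (l - 3)*(l - 1)*(l^2 + 2*l) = l*(l - 3)*(l - 1)*(l + 2)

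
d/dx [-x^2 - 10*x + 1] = -2*x - 10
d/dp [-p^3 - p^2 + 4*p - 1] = -3*p^2 - 2*p + 4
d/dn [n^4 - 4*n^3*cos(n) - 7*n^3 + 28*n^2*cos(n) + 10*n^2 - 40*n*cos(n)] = 4*n^3*sin(n) + 4*n^3 - 28*n^2*sin(n) - 12*n^2*cos(n) - 21*n^2 + 40*n*sin(n) + 56*n*cos(n) + 20*n - 40*cos(n)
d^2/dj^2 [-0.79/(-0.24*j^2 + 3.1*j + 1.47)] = (0.091008*j^2 - 1.17552*j - 0.79*(0.48*j - 3.1)*(0.96*j - 6.2) - 0.557424)/(-0.24*j^2 + 3.1*j + 1.47)^3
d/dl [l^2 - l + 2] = 2*l - 1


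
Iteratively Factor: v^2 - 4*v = (v)*(v - 4)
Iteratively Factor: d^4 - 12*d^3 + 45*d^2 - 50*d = (d - 5)*(d^3 - 7*d^2 + 10*d) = (d - 5)^2*(d^2 - 2*d) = (d - 5)^2*(d - 2)*(d)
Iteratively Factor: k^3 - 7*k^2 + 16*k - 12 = (k - 3)*(k^2 - 4*k + 4) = (k - 3)*(k - 2)*(k - 2)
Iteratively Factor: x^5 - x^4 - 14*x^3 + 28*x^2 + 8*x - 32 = (x + 1)*(x^4 - 2*x^3 - 12*x^2 + 40*x - 32) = (x - 2)*(x + 1)*(x^3 - 12*x + 16) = (x - 2)^2*(x + 1)*(x^2 + 2*x - 8) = (x - 2)^2*(x + 1)*(x + 4)*(x - 2)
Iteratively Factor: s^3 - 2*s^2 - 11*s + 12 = (s - 4)*(s^2 + 2*s - 3) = (s - 4)*(s + 3)*(s - 1)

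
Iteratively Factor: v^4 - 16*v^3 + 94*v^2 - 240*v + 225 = (v - 5)*(v^3 - 11*v^2 + 39*v - 45) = (v - 5)^2*(v^2 - 6*v + 9) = (v - 5)^2*(v - 3)*(v - 3)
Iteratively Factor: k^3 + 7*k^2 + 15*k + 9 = (k + 3)*(k^2 + 4*k + 3) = (k + 1)*(k + 3)*(k + 3)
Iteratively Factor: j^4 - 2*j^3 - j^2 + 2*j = (j + 1)*(j^3 - 3*j^2 + 2*j) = (j - 1)*(j + 1)*(j^2 - 2*j) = j*(j - 1)*(j + 1)*(j - 2)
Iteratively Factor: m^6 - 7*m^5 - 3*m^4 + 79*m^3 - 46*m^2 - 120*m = (m + 3)*(m^5 - 10*m^4 + 27*m^3 - 2*m^2 - 40*m) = (m - 4)*(m + 3)*(m^4 - 6*m^3 + 3*m^2 + 10*m) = (m - 5)*(m - 4)*(m + 3)*(m^3 - m^2 - 2*m) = m*(m - 5)*(m - 4)*(m + 3)*(m^2 - m - 2) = m*(m - 5)*(m - 4)*(m + 1)*(m + 3)*(m - 2)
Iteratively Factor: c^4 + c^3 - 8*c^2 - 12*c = (c + 2)*(c^3 - c^2 - 6*c) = (c + 2)^2*(c^2 - 3*c) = (c - 3)*(c + 2)^2*(c)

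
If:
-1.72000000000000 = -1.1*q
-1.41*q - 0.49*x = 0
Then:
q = 1.56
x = -4.50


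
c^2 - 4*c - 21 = (c - 7)*(c + 3)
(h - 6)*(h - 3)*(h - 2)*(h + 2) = h^4 - 9*h^3 + 14*h^2 + 36*h - 72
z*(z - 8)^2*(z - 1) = z^4 - 17*z^3 + 80*z^2 - 64*z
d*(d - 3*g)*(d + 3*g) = d^3 - 9*d*g^2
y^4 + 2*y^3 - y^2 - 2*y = y*(y - 1)*(y + 1)*(y + 2)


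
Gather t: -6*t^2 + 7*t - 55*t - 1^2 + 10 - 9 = -6*t^2 - 48*t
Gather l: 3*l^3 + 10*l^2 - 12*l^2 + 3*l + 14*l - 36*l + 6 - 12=3*l^3 - 2*l^2 - 19*l - 6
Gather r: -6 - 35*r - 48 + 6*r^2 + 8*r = 6*r^2 - 27*r - 54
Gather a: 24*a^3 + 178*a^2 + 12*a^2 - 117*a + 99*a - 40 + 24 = 24*a^3 + 190*a^2 - 18*a - 16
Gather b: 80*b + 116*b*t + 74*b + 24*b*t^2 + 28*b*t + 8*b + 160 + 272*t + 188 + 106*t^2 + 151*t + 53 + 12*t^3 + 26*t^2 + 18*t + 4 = b*(24*t^2 + 144*t + 162) + 12*t^3 + 132*t^2 + 441*t + 405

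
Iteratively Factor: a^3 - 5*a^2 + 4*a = (a - 4)*(a^2 - a) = (a - 4)*(a - 1)*(a)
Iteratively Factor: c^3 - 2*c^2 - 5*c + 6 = (c + 2)*(c^2 - 4*c + 3) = (c - 3)*(c + 2)*(c - 1)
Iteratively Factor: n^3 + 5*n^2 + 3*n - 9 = (n - 1)*(n^2 + 6*n + 9) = (n - 1)*(n + 3)*(n + 3)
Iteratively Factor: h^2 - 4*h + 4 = (h - 2)*(h - 2)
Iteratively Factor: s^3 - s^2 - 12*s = (s)*(s^2 - s - 12) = s*(s - 4)*(s + 3)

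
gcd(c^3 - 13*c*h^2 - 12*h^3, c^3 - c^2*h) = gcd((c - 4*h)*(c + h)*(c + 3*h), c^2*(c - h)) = 1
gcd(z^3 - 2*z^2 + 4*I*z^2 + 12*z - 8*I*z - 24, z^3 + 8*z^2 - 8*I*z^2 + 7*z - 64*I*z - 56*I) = 1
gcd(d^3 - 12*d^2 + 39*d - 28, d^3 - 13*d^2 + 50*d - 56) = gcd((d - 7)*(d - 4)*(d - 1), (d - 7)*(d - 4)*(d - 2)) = d^2 - 11*d + 28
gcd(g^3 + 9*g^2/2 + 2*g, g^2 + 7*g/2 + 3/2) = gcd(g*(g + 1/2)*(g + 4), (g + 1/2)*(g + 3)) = g + 1/2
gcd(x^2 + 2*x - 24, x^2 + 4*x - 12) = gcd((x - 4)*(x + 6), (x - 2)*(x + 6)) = x + 6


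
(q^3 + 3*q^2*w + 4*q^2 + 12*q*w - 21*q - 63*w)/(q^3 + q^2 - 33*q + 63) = (q + 3*w)/(q - 3)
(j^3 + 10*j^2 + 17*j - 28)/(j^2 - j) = j + 11 + 28/j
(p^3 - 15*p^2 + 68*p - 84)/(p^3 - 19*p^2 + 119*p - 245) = (p^2 - 8*p + 12)/(p^2 - 12*p + 35)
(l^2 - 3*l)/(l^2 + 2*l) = (l - 3)/(l + 2)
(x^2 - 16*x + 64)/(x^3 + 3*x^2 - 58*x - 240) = (x - 8)/(x^2 + 11*x + 30)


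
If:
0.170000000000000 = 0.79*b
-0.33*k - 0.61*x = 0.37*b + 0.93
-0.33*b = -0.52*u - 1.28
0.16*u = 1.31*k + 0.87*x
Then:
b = 0.22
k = 1.27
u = -2.32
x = -2.34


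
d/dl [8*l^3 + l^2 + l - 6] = 24*l^2 + 2*l + 1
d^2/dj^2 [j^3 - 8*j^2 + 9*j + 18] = 6*j - 16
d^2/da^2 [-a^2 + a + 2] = -2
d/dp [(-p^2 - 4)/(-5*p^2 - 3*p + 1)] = 3*(p^2 - 14*p - 4)/(25*p^4 + 30*p^3 - p^2 - 6*p + 1)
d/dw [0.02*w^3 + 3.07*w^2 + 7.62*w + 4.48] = 0.06*w^2 + 6.14*w + 7.62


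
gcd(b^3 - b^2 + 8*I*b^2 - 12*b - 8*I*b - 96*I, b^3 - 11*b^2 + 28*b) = b - 4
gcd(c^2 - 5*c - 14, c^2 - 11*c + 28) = c - 7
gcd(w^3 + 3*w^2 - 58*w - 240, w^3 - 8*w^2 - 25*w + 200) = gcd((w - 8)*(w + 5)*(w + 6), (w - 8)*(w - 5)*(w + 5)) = w^2 - 3*w - 40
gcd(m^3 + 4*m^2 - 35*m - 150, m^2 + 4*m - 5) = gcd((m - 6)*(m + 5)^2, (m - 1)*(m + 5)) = m + 5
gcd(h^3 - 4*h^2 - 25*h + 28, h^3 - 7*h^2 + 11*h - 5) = h - 1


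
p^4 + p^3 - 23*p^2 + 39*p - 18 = (p - 3)*(p - 1)^2*(p + 6)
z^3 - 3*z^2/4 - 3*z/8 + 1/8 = (z - 1)*(z - 1/4)*(z + 1/2)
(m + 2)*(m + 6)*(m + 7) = m^3 + 15*m^2 + 68*m + 84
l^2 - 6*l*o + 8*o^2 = (l - 4*o)*(l - 2*o)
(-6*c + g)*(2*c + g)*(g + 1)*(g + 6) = -12*c^2*g^2 - 84*c^2*g - 72*c^2 - 4*c*g^3 - 28*c*g^2 - 24*c*g + g^4 + 7*g^3 + 6*g^2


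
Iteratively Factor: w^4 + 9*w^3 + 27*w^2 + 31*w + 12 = (w + 3)*(w^3 + 6*w^2 + 9*w + 4) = (w + 3)*(w + 4)*(w^2 + 2*w + 1) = (w + 1)*(w + 3)*(w + 4)*(w + 1)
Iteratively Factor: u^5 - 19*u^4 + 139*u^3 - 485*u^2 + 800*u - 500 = (u - 5)*(u^4 - 14*u^3 + 69*u^2 - 140*u + 100) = (u - 5)*(u - 2)*(u^3 - 12*u^2 + 45*u - 50) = (u - 5)*(u - 2)^2*(u^2 - 10*u + 25) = (u - 5)^2*(u - 2)^2*(u - 5)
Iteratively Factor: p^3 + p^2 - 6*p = (p + 3)*(p^2 - 2*p) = (p - 2)*(p + 3)*(p)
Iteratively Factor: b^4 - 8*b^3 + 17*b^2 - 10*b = (b)*(b^3 - 8*b^2 + 17*b - 10) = b*(b - 1)*(b^2 - 7*b + 10) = b*(b - 2)*(b - 1)*(b - 5)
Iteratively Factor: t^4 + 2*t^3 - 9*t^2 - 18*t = (t + 3)*(t^3 - t^2 - 6*t) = t*(t + 3)*(t^2 - t - 6) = t*(t + 2)*(t + 3)*(t - 3)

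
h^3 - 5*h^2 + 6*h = h*(h - 3)*(h - 2)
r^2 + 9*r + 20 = (r + 4)*(r + 5)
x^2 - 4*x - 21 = (x - 7)*(x + 3)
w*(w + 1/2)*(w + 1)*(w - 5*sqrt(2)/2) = w^4 - 5*sqrt(2)*w^3/2 + 3*w^3/2 - 15*sqrt(2)*w^2/4 + w^2/2 - 5*sqrt(2)*w/4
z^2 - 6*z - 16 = (z - 8)*(z + 2)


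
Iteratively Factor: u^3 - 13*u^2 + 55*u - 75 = (u - 5)*(u^2 - 8*u + 15) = (u - 5)^2*(u - 3)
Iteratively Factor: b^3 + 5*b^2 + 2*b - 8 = (b + 2)*(b^2 + 3*b - 4) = (b - 1)*(b + 2)*(b + 4)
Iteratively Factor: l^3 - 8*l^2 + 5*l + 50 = (l + 2)*(l^2 - 10*l + 25) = (l - 5)*(l + 2)*(l - 5)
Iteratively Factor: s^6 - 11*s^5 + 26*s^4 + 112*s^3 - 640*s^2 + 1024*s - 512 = (s + 4)*(s^5 - 15*s^4 + 86*s^3 - 232*s^2 + 288*s - 128) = (s - 1)*(s + 4)*(s^4 - 14*s^3 + 72*s^2 - 160*s + 128) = (s - 4)*(s - 1)*(s + 4)*(s^3 - 10*s^2 + 32*s - 32) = (s - 4)^2*(s - 1)*(s + 4)*(s^2 - 6*s + 8) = (s - 4)^2*(s - 2)*(s - 1)*(s + 4)*(s - 4)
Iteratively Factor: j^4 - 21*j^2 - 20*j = (j)*(j^3 - 21*j - 20) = j*(j - 5)*(j^2 + 5*j + 4) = j*(j - 5)*(j + 4)*(j + 1)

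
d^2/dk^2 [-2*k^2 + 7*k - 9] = -4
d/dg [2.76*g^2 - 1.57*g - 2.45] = 5.52*g - 1.57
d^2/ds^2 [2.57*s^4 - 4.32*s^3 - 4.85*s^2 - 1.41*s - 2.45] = 30.84*s^2 - 25.92*s - 9.7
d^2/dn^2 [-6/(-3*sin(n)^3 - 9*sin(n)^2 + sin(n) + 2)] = 6*(-81*sin(n)^6 - 297*sin(n)^5 - 210*sin(n)^4 + 405*sin(n)^3 + 395*sin(n)^2 - 16*sin(n) + 38)/(3*sin(n)^3 + 9*sin(n)^2 - sin(n) - 2)^3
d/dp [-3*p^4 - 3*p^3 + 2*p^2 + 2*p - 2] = -12*p^3 - 9*p^2 + 4*p + 2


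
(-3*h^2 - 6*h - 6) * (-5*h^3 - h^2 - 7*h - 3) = 15*h^5 + 33*h^4 + 57*h^3 + 57*h^2 + 60*h + 18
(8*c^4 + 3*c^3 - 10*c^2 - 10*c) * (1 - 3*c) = -24*c^5 - c^4 + 33*c^3 + 20*c^2 - 10*c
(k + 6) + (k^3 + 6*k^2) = k^3 + 6*k^2 + k + 6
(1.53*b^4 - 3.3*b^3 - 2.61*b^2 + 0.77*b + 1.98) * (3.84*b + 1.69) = 5.8752*b^5 - 10.0863*b^4 - 15.5994*b^3 - 1.4541*b^2 + 8.9045*b + 3.3462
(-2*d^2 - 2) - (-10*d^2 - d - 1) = 8*d^2 + d - 1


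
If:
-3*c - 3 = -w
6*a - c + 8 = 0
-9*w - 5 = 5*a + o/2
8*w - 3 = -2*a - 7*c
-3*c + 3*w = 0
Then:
No Solution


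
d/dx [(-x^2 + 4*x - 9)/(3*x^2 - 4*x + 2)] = 2*(-4*x^2 + 25*x - 14)/(9*x^4 - 24*x^3 + 28*x^2 - 16*x + 4)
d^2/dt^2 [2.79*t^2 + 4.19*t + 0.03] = 5.58000000000000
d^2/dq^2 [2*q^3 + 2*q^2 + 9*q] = 12*q + 4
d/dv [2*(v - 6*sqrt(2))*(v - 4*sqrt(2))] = 4*v - 20*sqrt(2)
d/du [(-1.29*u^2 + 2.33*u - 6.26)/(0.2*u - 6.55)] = (-0.258*u^2 + 16.899*u - 14.0095)/(0.04*u^2 - 2.62*u + 42.9025)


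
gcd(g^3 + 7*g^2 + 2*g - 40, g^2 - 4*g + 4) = g - 2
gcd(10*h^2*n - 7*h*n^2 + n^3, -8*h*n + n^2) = n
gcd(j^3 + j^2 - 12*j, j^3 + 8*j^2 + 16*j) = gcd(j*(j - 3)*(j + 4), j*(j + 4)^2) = j^2 + 4*j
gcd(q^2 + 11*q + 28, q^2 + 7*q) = q + 7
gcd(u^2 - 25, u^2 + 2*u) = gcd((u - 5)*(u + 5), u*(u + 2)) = 1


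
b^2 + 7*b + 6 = (b + 1)*(b + 6)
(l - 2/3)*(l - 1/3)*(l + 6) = l^3 + 5*l^2 - 52*l/9 + 4/3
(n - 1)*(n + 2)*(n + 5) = n^3 + 6*n^2 + 3*n - 10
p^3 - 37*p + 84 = (p - 4)*(p - 3)*(p + 7)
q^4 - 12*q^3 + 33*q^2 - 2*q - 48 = (q - 8)*(q - 3)*(q - 2)*(q + 1)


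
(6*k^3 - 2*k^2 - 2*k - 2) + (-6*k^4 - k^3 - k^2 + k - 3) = -6*k^4 + 5*k^3 - 3*k^2 - k - 5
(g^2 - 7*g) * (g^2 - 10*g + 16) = g^4 - 17*g^3 + 86*g^2 - 112*g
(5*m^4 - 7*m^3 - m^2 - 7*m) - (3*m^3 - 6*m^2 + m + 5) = 5*m^4 - 10*m^3 + 5*m^2 - 8*m - 5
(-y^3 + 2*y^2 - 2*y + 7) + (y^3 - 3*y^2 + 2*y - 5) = 2 - y^2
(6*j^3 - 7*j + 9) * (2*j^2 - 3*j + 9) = 12*j^5 - 18*j^4 + 40*j^3 + 39*j^2 - 90*j + 81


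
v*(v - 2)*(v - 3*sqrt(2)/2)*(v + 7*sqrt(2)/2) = v^4 - 2*v^3 + 2*sqrt(2)*v^3 - 21*v^2/2 - 4*sqrt(2)*v^2 + 21*v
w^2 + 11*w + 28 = (w + 4)*(w + 7)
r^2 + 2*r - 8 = (r - 2)*(r + 4)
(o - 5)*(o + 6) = o^2 + o - 30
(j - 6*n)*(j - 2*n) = j^2 - 8*j*n + 12*n^2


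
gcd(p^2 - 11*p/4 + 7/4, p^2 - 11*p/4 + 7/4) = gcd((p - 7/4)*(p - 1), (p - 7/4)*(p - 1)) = p^2 - 11*p/4 + 7/4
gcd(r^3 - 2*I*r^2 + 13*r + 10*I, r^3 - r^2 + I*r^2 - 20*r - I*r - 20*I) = r + I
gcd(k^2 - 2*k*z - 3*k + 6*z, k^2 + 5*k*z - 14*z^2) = -k + 2*z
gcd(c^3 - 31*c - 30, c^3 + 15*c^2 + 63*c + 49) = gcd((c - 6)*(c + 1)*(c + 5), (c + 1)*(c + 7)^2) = c + 1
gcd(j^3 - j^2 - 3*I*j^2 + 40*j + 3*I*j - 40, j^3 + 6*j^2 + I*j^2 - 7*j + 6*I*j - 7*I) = j - 1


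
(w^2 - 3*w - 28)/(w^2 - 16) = (w - 7)/(w - 4)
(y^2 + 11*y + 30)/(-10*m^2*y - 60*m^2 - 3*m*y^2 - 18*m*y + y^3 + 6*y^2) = (y + 5)/(-10*m^2 - 3*m*y + y^2)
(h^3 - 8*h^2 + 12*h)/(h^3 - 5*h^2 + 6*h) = (h - 6)/(h - 3)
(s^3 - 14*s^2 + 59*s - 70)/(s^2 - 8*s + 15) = (s^2 - 9*s + 14)/(s - 3)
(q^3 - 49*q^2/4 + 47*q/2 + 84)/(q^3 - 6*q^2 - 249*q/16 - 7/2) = 4*(q - 6)/(4*q + 1)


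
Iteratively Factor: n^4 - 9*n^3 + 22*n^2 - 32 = (n - 4)*(n^3 - 5*n^2 + 2*n + 8) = (n - 4)*(n + 1)*(n^2 - 6*n + 8) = (n - 4)^2*(n + 1)*(n - 2)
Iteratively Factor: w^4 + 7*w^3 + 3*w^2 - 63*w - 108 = (w - 3)*(w^3 + 10*w^2 + 33*w + 36) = (w - 3)*(w + 3)*(w^2 + 7*w + 12) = (w - 3)*(w + 3)^2*(w + 4)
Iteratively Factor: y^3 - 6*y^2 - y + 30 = (y + 2)*(y^2 - 8*y + 15) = (y - 3)*(y + 2)*(y - 5)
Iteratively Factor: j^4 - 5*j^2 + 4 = (j + 1)*(j^3 - j^2 - 4*j + 4) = (j + 1)*(j + 2)*(j^2 - 3*j + 2) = (j - 1)*(j + 1)*(j + 2)*(j - 2)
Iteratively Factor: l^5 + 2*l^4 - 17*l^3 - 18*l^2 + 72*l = (l + 4)*(l^4 - 2*l^3 - 9*l^2 + 18*l) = (l + 3)*(l + 4)*(l^3 - 5*l^2 + 6*l) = (l - 3)*(l + 3)*(l + 4)*(l^2 - 2*l) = (l - 3)*(l - 2)*(l + 3)*(l + 4)*(l)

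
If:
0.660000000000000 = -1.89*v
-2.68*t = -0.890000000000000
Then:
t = 0.33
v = -0.35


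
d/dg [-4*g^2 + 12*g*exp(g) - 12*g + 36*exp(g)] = 12*g*exp(g) - 8*g + 48*exp(g) - 12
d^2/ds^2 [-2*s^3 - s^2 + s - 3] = -12*s - 2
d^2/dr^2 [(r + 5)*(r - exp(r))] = -r*exp(r) - 7*exp(r) + 2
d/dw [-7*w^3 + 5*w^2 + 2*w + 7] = -21*w^2 + 10*w + 2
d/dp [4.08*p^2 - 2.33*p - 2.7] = 8.16*p - 2.33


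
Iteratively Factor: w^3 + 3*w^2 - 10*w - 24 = (w + 2)*(w^2 + w - 12) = (w - 3)*(w + 2)*(w + 4)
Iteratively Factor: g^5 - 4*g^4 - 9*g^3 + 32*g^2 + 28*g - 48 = (g - 1)*(g^4 - 3*g^3 - 12*g^2 + 20*g + 48) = (g - 4)*(g - 1)*(g^3 + g^2 - 8*g - 12) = (g - 4)*(g - 1)*(g + 2)*(g^2 - g - 6) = (g - 4)*(g - 1)*(g + 2)^2*(g - 3)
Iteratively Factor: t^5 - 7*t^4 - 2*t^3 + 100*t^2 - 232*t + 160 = (t + 4)*(t^4 - 11*t^3 + 42*t^2 - 68*t + 40) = (t - 2)*(t + 4)*(t^3 - 9*t^2 + 24*t - 20) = (t - 2)^2*(t + 4)*(t^2 - 7*t + 10) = (t - 5)*(t - 2)^2*(t + 4)*(t - 2)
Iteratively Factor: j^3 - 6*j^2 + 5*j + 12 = (j + 1)*(j^2 - 7*j + 12) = (j - 3)*(j + 1)*(j - 4)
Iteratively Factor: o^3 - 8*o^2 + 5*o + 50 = (o - 5)*(o^2 - 3*o - 10) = (o - 5)^2*(o + 2)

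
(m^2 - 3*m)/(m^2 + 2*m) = (m - 3)/(m + 2)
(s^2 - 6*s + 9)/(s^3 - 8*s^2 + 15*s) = (s - 3)/(s*(s - 5))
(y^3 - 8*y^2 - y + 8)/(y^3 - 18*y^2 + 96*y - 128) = (y^2 - 1)/(y^2 - 10*y + 16)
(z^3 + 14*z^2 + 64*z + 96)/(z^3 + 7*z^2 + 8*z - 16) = (z + 6)/(z - 1)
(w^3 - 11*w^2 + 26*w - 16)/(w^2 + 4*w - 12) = (w^2 - 9*w + 8)/(w + 6)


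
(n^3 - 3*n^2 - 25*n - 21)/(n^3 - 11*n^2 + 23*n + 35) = (n + 3)/(n - 5)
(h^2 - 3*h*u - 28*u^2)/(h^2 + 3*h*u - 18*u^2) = (h^2 - 3*h*u - 28*u^2)/(h^2 + 3*h*u - 18*u^2)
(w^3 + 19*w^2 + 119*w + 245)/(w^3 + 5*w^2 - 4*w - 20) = (w^2 + 14*w + 49)/(w^2 - 4)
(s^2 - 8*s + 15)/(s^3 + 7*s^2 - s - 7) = (s^2 - 8*s + 15)/(s^3 + 7*s^2 - s - 7)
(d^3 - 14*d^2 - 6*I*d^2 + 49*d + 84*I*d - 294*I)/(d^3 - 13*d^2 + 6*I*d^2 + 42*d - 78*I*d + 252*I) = (d^2 - d*(7 + 6*I) + 42*I)/(d^2 + 6*d*(-1 + I) - 36*I)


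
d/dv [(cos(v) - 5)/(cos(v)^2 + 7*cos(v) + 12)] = (cos(v)^2 - 10*cos(v) - 47)*sin(v)/(cos(v)^2 + 7*cos(v) + 12)^2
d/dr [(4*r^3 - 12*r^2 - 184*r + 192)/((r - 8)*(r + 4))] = 4*(r^2 + 8*r + 26)/(r^2 + 8*r + 16)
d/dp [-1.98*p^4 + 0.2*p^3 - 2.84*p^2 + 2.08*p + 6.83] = -7.92*p^3 + 0.6*p^2 - 5.68*p + 2.08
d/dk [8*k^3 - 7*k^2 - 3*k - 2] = 24*k^2 - 14*k - 3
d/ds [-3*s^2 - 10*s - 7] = -6*s - 10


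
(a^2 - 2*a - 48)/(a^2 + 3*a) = (a^2 - 2*a - 48)/(a*(a + 3))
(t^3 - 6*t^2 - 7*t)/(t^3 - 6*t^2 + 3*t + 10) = t*(t - 7)/(t^2 - 7*t + 10)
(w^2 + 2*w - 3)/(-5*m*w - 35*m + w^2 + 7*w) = (-w^2 - 2*w + 3)/(5*m*w + 35*m - w^2 - 7*w)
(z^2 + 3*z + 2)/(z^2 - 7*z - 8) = (z + 2)/(z - 8)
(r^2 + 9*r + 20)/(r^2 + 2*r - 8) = (r + 5)/(r - 2)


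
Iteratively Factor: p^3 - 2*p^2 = (p - 2)*(p^2) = p*(p - 2)*(p)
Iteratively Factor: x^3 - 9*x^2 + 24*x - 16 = (x - 4)*(x^2 - 5*x + 4) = (x - 4)*(x - 1)*(x - 4)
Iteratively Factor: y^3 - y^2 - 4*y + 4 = (y - 2)*(y^2 + y - 2) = (y - 2)*(y - 1)*(y + 2)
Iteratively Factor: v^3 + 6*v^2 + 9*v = (v)*(v^2 + 6*v + 9) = v*(v + 3)*(v + 3)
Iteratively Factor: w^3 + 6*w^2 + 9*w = (w)*(w^2 + 6*w + 9) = w*(w + 3)*(w + 3)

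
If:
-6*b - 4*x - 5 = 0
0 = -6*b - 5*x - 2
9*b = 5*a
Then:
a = -51/10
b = -17/6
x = 3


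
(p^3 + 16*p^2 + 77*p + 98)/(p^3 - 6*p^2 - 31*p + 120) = (p^3 + 16*p^2 + 77*p + 98)/(p^3 - 6*p^2 - 31*p + 120)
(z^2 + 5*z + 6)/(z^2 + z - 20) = (z^2 + 5*z + 6)/(z^2 + z - 20)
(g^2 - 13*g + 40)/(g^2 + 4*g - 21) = (g^2 - 13*g + 40)/(g^2 + 4*g - 21)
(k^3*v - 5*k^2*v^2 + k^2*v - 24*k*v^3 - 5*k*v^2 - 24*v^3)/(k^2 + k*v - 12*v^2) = v*(k^3 - 5*k^2*v + k^2 - 24*k*v^2 - 5*k*v - 24*v^2)/(k^2 + k*v - 12*v^2)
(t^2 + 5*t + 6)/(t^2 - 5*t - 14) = (t + 3)/(t - 7)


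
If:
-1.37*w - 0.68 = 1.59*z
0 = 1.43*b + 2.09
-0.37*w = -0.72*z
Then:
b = -1.46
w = -0.31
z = -0.16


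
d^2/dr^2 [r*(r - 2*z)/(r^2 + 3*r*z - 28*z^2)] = 2*z*(5*r^3 - 84*r^2*z + 168*r*z^2 - 616*z^3)/(-r^6 - 9*r^5*z + 57*r^4*z^2 + 477*r^3*z^3 - 1596*r^2*z^4 - 7056*r*z^5 + 21952*z^6)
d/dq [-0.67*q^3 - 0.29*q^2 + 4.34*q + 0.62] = -2.01*q^2 - 0.58*q + 4.34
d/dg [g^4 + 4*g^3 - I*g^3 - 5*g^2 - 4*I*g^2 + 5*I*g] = 4*g^3 + g^2*(12 - 3*I) + g*(-10 - 8*I) + 5*I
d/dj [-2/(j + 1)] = 2/(j + 1)^2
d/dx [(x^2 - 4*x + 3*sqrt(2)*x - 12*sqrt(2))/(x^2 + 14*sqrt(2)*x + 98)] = (4*x^2 + 11*sqrt(2)*x^2 + 24*sqrt(2)*x + 196*x - 56 + 294*sqrt(2))/(x^4 + 28*sqrt(2)*x^3 + 588*x^2 + 2744*sqrt(2)*x + 9604)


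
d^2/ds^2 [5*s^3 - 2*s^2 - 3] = 30*s - 4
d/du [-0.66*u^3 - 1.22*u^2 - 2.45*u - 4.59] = -1.98*u^2 - 2.44*u - 2.45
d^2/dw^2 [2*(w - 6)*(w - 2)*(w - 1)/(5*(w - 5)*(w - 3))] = 12*(-w^3 + 3*w^2 + 21*w - 71)/(5*(w^6 - 24*w^5 + 237*w^4 - 1232*w^3 + 3555*w^2 - 5400*w + 3375))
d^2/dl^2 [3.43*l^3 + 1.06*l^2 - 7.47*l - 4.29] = 20.58*l + 2.12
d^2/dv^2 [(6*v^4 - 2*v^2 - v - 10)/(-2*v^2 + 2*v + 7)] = 12*(-4*v^6 + 12*v^5 + 30*v^4 - 110*v^3 - 260*v^2 - 13*v + 44)/(8*v^6 - 24*v^5 - 60*v^4 + 160*v^3 + 210*v^2 - 294*v - 343)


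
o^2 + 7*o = o*(o + 7)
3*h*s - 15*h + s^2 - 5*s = (3*h + s)*(s - 5)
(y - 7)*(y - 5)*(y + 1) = y^3 - 11*y^2 + 23*y + 35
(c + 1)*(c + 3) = c^2 + 4*c + 3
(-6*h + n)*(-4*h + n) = 24*h^2 - 10*h*n + n^2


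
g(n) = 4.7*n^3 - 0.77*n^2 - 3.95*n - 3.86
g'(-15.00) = 3191.65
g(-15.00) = -15980.36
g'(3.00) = 118.33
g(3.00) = 104.26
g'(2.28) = 65.84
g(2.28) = 38.84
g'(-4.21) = 252.44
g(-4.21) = -351.58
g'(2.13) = 56.74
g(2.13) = 29.65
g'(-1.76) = 42.44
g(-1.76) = -24.92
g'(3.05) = 122.52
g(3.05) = 110.28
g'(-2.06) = 59.06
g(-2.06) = -40.08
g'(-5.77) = 474.37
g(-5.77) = -909.57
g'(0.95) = 7.31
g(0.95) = -4.28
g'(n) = 14.1*n^2 - 1.54*n - 3.95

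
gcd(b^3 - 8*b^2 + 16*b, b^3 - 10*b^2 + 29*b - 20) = b - 4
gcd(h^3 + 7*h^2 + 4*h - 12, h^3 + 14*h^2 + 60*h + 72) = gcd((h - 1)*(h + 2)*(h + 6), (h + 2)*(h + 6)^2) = h^2 + 8*h + 12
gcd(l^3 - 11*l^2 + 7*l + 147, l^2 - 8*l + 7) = l - 7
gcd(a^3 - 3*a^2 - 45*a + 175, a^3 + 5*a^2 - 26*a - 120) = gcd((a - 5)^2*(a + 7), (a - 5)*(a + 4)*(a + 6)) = a - 5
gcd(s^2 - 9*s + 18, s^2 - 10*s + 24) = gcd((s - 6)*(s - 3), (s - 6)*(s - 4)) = s - 6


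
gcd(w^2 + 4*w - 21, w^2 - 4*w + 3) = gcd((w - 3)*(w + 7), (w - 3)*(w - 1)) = w - 3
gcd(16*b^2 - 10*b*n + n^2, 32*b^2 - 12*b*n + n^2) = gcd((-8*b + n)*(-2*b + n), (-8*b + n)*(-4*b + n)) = 8*b - n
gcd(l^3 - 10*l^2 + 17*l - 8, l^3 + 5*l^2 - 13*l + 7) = l^2 - 2*l + 1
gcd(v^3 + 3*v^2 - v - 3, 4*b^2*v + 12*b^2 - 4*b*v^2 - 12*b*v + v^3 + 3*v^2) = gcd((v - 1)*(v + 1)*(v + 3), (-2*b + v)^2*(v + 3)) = v + 3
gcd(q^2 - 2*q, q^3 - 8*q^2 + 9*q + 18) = 1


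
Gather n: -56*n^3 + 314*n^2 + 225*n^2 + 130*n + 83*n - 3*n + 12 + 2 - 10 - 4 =-56*n^3 + 539*n^2 + 210*n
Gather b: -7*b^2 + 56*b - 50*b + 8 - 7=-7*b^2 + 6*b + 1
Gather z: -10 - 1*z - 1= -z - 11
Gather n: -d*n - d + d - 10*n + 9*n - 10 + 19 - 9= n*(-d - 1)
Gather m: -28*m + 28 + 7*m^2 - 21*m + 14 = 7*m^2 - 49*m + 42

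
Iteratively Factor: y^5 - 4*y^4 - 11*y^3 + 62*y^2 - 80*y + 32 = (y - 1)*(y^4 - 3*y^3 - 14*y^2 + 48*y - 32) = (y - 1)*(y + 4)*(y^3 - 7*y^2 + 14*y - 8) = (y - 1)^2*(y + 4)*(y^2 - 6*y + 8) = (y - 4)*(y - 1)^2*(y + 4)*(y - 2)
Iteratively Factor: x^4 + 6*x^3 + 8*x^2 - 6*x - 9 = (x + 3)*(x^3 + 3*x^2 - x - 3) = (x - 1)*(x + 3)*(x^2 + 4*x + 3) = (x - 1)*(x + 1)*(x + 3)*(x + 3)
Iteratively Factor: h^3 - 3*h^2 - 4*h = (h + 1)*(h^2 - 4*h) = h*(h + 1)*(h - 4)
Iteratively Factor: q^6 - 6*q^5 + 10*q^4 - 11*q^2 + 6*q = (q - 3)*(q^5 - 3*q^4 + q^3 + 3*q^2 - 2*q) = (q - 3)*(q + 1)*(q^4 - 4*q^3 + 5*q^2 - 2*q) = q*(q - 3)*(q + 1)*(q^3 - 4*q^2 + 5*q - 2) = q*(q - 3)*(q - 1)*(q + 1)*(q^2 - 3*q + 2) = q*(q - 3)*(q - 2)*(q - 1)*(q + 1)*(q - 1)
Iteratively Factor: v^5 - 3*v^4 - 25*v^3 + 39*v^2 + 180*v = (v - 5)*(v^4 + 2*v^3 - 15*v^2 - 36*v) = (v - 5)*(v + 3)*(v^3 - v^2 - 12*v) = v*(v - 5)*(v + 3)*(v^2 - v - 12) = v*(v - 5)*(v - 4)*(v + 3)*(v + 3)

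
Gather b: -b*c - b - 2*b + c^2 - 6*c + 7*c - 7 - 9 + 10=b*(-c - 3) + c^2 + c - 6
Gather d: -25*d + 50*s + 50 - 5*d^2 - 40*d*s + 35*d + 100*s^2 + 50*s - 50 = -5*d^2 + d*(10 - 40*s) + 100*s^2 + 100*s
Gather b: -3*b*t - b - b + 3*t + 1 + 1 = b*(-3*t - 2) + 3*t + 2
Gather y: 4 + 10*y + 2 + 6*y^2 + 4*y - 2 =6*y^2 + 14*y + 4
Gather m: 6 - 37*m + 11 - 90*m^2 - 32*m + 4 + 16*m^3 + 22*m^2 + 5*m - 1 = 16*m^3 - 68*m^2 - 64*m + 20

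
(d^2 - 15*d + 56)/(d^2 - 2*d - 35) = (d - 8)/(d + 5)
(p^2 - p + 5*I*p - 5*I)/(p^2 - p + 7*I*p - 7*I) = (p + 5*I)/(p + 7*I)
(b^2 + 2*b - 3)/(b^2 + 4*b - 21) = (b^2 + 2*b - 3)/(b^2 + 4*b - 21)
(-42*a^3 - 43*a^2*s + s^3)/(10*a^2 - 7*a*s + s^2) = (-42*a^3 - 43*a^2*s + s^3)/(10*a^2 - 7*a*s + s^2)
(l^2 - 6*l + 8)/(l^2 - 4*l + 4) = (l - 4)/(l - 2)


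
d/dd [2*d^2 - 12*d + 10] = 4*d - 12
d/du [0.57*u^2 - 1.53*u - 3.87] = 1.14*u - 1.53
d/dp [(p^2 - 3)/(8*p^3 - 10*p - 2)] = (-p*(-4*p^3 + 5*p + 1) - (p^2 - 3)*(12*p^2 - 5)/2)/(-4*p^3 + 5*p + 1)^2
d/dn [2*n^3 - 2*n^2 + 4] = 2*n*(3*n - 2)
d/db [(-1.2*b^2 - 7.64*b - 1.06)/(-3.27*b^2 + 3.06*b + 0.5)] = (-28.6548*b^2 - 8.1324*b - 0.5764)/(10.6929*b^4 - 20.0124*b^3 + 6.0936*b^2 + 3.06*b + 0.25)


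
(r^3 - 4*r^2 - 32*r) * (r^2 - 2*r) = r^5 - 6*r^4 - 24*r^3 + 64*r^2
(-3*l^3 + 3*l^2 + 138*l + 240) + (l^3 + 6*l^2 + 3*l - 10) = -2*l^3 + 9*l^2 + 141*l + 230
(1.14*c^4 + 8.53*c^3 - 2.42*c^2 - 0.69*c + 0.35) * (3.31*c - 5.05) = 3.7734*c^5 + 22.4773*c^4 - 51.0867*c^3 + 9.9371*c^2 + 4.643*c - 1.7675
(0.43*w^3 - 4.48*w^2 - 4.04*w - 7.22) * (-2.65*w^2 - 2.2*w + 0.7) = -1.1395*w^5 + 10.926*w^4 + 20.863*w^3 + 24.885*w^2 + 13.056*w - 5.054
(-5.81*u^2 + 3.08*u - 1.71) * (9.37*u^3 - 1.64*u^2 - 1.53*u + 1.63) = -54.4397*u^5 + 38.388*u^4 - 12.1846*u^3 - 11.3783*u^2 + 7.6367*u - 2.7873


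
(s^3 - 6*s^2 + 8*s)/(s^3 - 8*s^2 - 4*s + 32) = s*(s - 4)/(s^2 - 6*s - 16)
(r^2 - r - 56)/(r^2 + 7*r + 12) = (r^2 - r - 56)/(r^2 + 7*r + 12)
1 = 1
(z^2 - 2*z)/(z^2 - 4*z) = (z - 2)/(z - 4)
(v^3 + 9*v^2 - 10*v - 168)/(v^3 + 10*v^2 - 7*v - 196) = (v + 6)/(v + 7)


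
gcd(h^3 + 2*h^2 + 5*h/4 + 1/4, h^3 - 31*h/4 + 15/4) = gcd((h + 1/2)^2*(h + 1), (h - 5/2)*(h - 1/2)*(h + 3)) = 1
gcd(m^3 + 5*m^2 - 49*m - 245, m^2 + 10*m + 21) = m + 7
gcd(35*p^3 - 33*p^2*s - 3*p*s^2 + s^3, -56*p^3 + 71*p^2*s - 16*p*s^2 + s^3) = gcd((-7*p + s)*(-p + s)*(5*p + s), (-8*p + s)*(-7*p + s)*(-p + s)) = 7*p^2 - 8*p*s + s^2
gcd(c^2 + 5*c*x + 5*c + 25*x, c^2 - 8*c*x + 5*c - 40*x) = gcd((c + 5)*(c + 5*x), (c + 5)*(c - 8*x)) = c + 5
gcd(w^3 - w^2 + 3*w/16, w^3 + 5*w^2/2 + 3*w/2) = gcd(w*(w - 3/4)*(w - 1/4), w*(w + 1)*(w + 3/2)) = w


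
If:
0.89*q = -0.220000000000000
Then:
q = -0.25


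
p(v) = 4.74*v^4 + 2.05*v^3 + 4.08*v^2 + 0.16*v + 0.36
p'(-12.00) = -31975.04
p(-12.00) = 95332.20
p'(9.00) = 14393.59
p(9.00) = 32925.87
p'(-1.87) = -117.58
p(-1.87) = 58.88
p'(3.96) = 1306.32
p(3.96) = 1357.90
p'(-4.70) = -1870.82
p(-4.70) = 2189.87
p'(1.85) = 156.35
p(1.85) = 83.12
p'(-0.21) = -1.46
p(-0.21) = 0.50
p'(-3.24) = -606.59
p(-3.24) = 495.29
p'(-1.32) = -43.50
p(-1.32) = 16.93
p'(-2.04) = -151.86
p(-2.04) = 81.70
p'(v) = 18.96*v^3 + 6.15*v^2 + 8.16*v + 0.16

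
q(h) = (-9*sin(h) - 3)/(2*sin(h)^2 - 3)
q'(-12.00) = 5.55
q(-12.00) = 3.23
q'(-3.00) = -2.90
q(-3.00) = 0.58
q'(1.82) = -10.89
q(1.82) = 10.45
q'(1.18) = 12.24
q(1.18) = 8.77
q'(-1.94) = -7.15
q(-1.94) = -4.28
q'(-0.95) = 6.03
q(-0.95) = -2.58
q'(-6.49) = 2.91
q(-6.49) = 0.40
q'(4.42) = -6.79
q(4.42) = -4.82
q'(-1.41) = 4.74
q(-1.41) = -5.60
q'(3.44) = -2.99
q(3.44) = 0.13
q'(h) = -4*(-9*sin(h) - 3)*sin(h)*cos(h)/(2*sin(h)^2 - 3)^2 - 9*cos(h)/(2*sin(h)^2 - 3) = 3*(6*sin(h)^2 + 4*sin(h) + 9)*cos(h)/(2*sin(h)^2 - 3)^2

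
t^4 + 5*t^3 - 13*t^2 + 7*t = t*(t - 1)^2*(t + 7)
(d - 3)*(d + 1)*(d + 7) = d^3 + 5*d^2 - 17*d - 21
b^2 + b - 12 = (b - 3)*(b + 4)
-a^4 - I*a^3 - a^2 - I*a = a*(a - I)*(-I*a + 1)^2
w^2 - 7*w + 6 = (w - 6)*(w - 1)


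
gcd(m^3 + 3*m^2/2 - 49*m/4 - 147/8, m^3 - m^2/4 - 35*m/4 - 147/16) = m^2 - 2*m - 21/4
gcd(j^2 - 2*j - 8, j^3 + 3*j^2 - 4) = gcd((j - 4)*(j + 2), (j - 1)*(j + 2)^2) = j + 2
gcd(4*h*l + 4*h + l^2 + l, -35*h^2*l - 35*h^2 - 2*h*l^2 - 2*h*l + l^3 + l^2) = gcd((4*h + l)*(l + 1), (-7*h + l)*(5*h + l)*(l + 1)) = l + 1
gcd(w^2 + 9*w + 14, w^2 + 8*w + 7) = w + 7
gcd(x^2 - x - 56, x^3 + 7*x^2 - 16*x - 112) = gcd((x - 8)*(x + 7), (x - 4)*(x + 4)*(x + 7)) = x + 7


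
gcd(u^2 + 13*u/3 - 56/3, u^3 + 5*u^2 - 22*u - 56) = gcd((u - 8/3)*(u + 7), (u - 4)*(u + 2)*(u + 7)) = u + 7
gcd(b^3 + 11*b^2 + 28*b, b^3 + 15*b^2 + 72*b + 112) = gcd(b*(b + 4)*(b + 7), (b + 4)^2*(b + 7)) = b^2 + 11*b + 28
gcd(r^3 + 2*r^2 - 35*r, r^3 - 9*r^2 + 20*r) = r^2 - 5*r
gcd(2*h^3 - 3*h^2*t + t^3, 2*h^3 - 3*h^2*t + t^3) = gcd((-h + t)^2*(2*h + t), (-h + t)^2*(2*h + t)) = 2*h^3 - 3*h^2*t + t^3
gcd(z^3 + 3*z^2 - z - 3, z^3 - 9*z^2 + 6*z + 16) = z + 1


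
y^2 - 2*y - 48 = (y - 8)*(y + 6)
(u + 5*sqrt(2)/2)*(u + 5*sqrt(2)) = u^2 + 15*sqrt(2)*u/2 + 25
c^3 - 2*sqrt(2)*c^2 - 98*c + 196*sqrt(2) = (c - 7*sqrt(2))*(c - 2*sqrt(2))*(c + 7*sqrt(2))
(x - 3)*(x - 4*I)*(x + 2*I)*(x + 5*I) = x^4 - 3*x^3 + 3*I*x^3 + 18*x^2 - 9*I*x^2 - 54*x + 40*I*x - 120*I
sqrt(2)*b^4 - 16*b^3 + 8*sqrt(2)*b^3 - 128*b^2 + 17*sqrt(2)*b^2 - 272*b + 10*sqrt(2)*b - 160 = (b + 2)*(b + 5)*(b - 8*sqrt(2))*(sqrt(2)*b + sqrt(2))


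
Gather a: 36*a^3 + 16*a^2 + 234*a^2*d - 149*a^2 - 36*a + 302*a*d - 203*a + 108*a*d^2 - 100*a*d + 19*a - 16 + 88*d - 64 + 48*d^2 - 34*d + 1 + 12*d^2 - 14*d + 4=36*a^3 + a^2*(234*d - 133) + a*(108*d^2 + 202*d - 220) + 60*d^2 + 40*d - 75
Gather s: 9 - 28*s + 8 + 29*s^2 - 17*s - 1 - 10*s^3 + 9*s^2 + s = -10*s^3 + 38*s^2 - 44*s + 16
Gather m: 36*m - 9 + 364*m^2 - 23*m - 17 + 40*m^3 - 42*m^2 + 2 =40*m^3 + 322*m^2 + 13*m - 24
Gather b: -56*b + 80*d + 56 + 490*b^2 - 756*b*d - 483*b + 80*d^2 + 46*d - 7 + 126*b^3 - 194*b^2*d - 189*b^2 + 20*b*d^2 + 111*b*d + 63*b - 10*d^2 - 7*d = 126*b^3 + b^2*(301 - 194*d) + b*(20*d^2 - 645*d - 476) + 70*d^2 + 119*d + 49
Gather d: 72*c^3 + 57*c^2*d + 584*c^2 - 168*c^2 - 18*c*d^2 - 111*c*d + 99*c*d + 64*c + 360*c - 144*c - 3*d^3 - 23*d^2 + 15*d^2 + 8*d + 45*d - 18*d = 72*c^3 + 416*c^2 + 280*c - 3*d^3 + d^2*(-18*c - 8) + d*(57*c^2 - 12*c + 35)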